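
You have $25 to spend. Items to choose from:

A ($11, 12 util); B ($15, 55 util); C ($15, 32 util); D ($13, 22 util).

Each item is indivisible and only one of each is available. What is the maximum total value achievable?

Check high-value combinations within $25:
- B: cost 15, value 55
- A+D: cost 11+13=24, value 12+22=34
- C: cost 15, value 32
Best: 55 util.

55 util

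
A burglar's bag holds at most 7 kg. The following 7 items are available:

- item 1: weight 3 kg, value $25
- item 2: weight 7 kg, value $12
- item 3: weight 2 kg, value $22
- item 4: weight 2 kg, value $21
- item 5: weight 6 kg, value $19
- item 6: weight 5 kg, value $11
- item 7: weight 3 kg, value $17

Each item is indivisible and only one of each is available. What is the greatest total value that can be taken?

$68

Check high-value combinations within 7 kg:
- item 1+item 3+item 4: weight 3+2+2=7, value 25+22+21=68
- item 3+item 4+item 7: weight 2+2+3=7, value 22+21+17=60
- item 1+item 3: weight 3+2=5, value 25+22=47
Best: $68.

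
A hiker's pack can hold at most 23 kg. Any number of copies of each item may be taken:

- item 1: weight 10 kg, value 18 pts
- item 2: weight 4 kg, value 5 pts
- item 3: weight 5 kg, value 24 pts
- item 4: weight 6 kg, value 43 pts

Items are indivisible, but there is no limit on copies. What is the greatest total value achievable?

Best value-per-unit is item 4 at 43/6; filling with it alone gives 3×43 = 129.
Optimal mix: 1×item 3 + 3×item 4 → weight 23, value 153.

153 pts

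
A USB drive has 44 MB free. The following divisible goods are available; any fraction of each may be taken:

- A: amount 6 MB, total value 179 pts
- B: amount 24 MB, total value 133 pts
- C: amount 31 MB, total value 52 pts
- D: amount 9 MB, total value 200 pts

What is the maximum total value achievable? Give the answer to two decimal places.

520.39

Take in order of value per unit:
- A (179/6 per unit): all 6 → value 179, running total 179.00
- D (200/9 per unit): all 9 → value 200, running total 379.00
- B (133/24 per unit): all 24 → value 133, running total 512.00
- C (52/31 per unit): 5 of 31 → value 5×52/31 = 8.3871, running total 520.39
Total 520.39.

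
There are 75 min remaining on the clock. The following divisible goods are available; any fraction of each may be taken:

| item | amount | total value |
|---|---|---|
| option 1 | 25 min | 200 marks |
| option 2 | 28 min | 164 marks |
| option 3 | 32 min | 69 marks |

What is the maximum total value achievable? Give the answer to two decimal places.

411.44

Take in order of value per unit:
- option 1 (200/25 per unit): all 25 → value 200, running total 200.00
- option 2 (164/28 per unit): all 28 → value 164, running total 364.00
- option 3 (69/32 per unit): 22 of 32 → value 22×69/32 = 47.4375, running total 411.44
Total 411.44.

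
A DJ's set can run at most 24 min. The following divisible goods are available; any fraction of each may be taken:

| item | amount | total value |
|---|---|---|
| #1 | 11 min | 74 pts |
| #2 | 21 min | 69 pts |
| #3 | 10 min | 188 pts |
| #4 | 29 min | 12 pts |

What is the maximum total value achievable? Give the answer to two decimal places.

271.86

Take in order of value per unit:
- #3 (188/10 per unit): all 10 → value 188, running total 188.00
- #1 (74/11 per unit): all 11 → value 74, running total 262.00
- #2 (69/21 per unit): 3 of 21 → value 3×69/21 = 9.8571, running total 271.86
Total 271.86.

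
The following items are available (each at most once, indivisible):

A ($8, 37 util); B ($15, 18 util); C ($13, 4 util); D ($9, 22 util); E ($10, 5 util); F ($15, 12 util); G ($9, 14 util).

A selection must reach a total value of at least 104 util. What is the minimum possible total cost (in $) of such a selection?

66

Subsets with value ≥ 104, sorted by total cost:
- A+B+D+E+F+G: cost 66, value 108
- A+B+C+D+F+G: cost 69, value 107
- A+B+C+D+E+F+G: cost 79, value 112
Minimum cost: 66 $.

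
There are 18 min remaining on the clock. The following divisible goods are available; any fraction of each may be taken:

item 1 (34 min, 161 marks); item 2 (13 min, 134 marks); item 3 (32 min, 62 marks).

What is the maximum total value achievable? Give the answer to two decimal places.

157.68

Take in order of value per unit:
- item 2 (134/13 per unit): all 13 → value 134, running total 134.00
- item 1 (161/34 per unit): 5 of 34 → value 5×161/34 = 23.6765, running total 157.68
Total 157.68.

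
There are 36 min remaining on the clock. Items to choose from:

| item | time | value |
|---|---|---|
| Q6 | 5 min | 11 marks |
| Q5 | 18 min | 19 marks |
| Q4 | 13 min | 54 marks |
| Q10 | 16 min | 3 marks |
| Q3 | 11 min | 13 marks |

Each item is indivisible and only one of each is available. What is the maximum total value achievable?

Check high-value combinations within 36 min:
- Q6+Q5+Q4: time 5+18+13=36, value 11+19+54=84
- Q6+Q4+Q3: time 5+13+11=29, value 11+54+13=78
- Q5+Q4: time 18+13=31, value 19+54=73
- Q6+Q4+Q10: time 5+13+16=34, value 11+54+3=68
- Q4+Q3: time 13+11=24, value 54+13=67
Best: 84 marks.

84 marks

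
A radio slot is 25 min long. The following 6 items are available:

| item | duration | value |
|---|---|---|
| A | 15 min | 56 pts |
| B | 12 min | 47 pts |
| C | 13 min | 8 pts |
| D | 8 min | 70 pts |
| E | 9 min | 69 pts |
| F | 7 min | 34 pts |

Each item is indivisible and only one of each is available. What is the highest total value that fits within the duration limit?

173 pts

This is a 0/1 knapsack; check combinations near the capacity.
- D+E+F: duration 8+9+7=24, value 70+69+34=173
- D+E: duration 8+9=17, value 70+69=139
- A+D: duration 15+8=23, value 56+70=126
- A+E: duration 15+9=24, value 56+69=125
Best: 173 pts.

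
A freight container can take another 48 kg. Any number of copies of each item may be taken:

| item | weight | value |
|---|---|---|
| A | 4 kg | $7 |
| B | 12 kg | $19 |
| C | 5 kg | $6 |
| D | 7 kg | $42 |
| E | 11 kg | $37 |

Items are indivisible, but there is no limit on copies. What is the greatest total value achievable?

$259

Best value-per-unit is D at 42/7; filling with it alone gives 6×42 = 252.
Optimal mix: 1×A + 6×D → weight 46, value 259.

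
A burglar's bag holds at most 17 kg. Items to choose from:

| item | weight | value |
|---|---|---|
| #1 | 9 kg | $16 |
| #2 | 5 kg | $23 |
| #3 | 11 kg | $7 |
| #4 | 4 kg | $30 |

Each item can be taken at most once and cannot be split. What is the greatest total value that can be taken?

This is a 0/1 knapsack; check combinations near the capacity.
- #2+#4: weight 5+4=9, value 23+30=53
- #1+#4: weight 9+4=13, value 16+30=46
- #1+#2: weight 9+5=14, value 16+23=39
- #3+#4: weight 11+4=15, value 7+30=37
- #4: weight 4, value 30
Best: $53.

$53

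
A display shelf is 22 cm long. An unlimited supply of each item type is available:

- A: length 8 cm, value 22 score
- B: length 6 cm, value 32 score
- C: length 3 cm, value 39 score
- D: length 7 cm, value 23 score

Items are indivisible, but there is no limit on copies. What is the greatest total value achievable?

Best value-per-unit is C at 39/3, and filling with it alone uses length 7×3=21. No mix of the others beats 7×39 = 273.

273 score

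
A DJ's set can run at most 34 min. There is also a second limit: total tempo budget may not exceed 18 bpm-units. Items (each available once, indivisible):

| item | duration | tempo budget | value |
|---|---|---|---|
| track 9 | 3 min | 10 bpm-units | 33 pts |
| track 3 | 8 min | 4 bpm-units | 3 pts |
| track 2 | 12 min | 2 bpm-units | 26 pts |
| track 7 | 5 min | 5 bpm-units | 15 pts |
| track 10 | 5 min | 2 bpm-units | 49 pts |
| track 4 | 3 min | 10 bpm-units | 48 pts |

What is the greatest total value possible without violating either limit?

126 pts

Feasible sets respecting both limits:
- track 3+track 2+track 10+track 4: duration 28, tempo budget 18, value 126
- track 2+track 10+track 4: duration 20, tempo budget 14, value 123
- track 7+track 10+track 4: duration 13, tempo budget 17, value 112
Best: 126 pts.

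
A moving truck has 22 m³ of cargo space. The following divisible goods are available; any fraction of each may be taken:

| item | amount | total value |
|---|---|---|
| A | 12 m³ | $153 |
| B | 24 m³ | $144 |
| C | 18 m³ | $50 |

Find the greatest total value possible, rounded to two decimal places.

213.00

Take in order of value per unit:
- A (153/12 per unit): all 12 → value 153, running total 153.00
- B (144/24 per unit): 10 of 24 → value 10×144/24 = 60.0000, running total 213.00
Total 213.00.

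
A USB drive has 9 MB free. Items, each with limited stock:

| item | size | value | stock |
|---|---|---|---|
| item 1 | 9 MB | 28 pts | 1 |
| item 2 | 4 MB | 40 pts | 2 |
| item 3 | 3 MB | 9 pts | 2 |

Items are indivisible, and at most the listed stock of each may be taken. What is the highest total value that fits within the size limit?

80 pts

Top feasible selections:
- 2×item 2: size 8, value 80
- 1×item 2 + 1×item 3: size 7, value 49
Best: 80 pts.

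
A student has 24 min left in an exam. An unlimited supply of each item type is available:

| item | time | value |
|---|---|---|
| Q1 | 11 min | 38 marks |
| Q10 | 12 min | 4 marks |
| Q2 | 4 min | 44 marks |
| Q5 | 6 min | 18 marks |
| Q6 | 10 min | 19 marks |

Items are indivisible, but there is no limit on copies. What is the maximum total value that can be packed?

264 marks

Best value-per-unit is Q2 at 44/4, and filling with it alone uses time 6×4=24. No mix of the others beats 6×44 = 264.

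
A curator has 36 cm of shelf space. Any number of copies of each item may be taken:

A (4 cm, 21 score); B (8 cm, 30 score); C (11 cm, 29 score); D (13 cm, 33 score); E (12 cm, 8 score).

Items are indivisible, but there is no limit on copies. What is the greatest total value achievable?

Best value-per-unit is A at 21/4, and filling with it alone uses length 9×4=36. No mix of the others beats 9×21 = 189.

189 score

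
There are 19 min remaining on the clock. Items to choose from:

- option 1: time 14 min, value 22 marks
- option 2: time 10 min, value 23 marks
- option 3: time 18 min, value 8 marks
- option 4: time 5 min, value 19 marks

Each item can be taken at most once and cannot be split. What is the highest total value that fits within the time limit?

42 marks

This is a 0/1 knapsack; check combinations near the capacity.
- option 2+option 4: time 10+5=15, value 23+19=42
- option 1+option 4: time 14+5=19, value 22+19=41
- option 2: time 10, value 23
- option 1: time 14, value 22
- option 4: time 5, value 19
Best: 42 marks.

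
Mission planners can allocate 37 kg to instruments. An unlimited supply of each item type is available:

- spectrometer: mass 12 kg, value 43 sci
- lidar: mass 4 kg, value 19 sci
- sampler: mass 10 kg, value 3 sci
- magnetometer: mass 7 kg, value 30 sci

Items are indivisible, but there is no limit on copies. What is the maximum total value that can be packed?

Best value-per-unit is lidar at 19/4, and filling with it alone uses mass 9×4=36. No mix of the others beats 9×19 = 171.

171 sci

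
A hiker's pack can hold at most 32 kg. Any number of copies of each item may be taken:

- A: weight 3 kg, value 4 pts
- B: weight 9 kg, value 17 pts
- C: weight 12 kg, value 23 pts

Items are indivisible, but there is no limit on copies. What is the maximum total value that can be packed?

Best value-per-unit is C at 23/12; filling with it alone gives 2×23 = 46.
Optimal mix: 2×B + 1×C → weight 30, value 57.

57 pts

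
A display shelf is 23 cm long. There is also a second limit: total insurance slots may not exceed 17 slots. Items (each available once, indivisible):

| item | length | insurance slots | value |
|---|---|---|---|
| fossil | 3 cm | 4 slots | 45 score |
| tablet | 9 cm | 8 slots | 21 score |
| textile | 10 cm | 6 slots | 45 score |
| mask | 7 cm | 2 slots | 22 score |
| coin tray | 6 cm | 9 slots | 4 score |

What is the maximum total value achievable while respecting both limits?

Feasible sets respecting both limits:
- fossil+textile+mask: length 20, insurance slots 12, value 112
- fossil+textile: length 13, insurance slots 10, value 90
- fossil+tablet+mask: length 19, insurance slots 14, value 88
Best: 112 score.

112 score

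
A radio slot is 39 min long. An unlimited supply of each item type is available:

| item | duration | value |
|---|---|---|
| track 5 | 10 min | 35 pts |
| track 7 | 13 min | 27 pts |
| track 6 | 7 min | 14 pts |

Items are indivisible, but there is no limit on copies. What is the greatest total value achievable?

119 pts

Best value-per-unit is track 5 at 35/10; filling with it alone gives 3×35 = 105.
Optimal mix: 3×track 5 + 1×track 6 → duration 37, value 119.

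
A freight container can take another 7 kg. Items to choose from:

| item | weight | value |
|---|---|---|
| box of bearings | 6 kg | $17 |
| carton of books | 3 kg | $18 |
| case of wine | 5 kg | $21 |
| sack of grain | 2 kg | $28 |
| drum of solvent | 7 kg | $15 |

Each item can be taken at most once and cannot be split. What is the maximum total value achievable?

Check high-value combinations within 7 kg:
- case of wine+sack of grain: weight 5+2=7, value 21+28=49
- carton of books+sack of grain: weight 3+2=5, value 18+28=46
- sack of grain: weight 2, value 28
Best: $49.

$49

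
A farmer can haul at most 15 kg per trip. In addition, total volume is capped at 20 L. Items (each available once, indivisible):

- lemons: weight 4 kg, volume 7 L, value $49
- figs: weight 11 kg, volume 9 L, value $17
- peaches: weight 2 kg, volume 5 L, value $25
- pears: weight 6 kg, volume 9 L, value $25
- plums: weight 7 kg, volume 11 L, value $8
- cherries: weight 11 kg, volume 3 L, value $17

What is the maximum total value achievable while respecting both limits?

$74

Feasible sets respecting both limits:
- lemons+peaches: weight 6, volume 12, value 74
- lemons+pears: weight 10, volume 16, value 74
- lemons+figs: weight 15, volume 16, value 66
Best: $74.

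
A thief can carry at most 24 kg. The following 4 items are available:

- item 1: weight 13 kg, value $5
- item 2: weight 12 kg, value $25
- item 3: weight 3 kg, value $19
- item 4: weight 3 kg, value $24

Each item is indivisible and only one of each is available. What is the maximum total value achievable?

Check high-value combinations within 24 kg:
- item 2+item 3+item 4: weight 12+3+3=18, value 25+19+24=68
- item 2+item 4: weight 12+3=15, value 25+24=49
- item 1+item 3+item 4: weight 13+3+3=19, value 5+19+24=48
Best: $68.

$68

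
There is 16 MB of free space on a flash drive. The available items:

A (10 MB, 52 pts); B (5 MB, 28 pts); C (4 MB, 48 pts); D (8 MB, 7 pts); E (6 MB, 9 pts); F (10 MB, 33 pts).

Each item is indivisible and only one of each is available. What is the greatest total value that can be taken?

This is a 0/1 knapsack; check combinations near the capacity.
- A+C: size 10+4=14, value 52+48=100
- B+C+E: size 5+4+6=15, value 28+48+9=85
- C+F: size 4+10=14, value 48+33=81
- A+B: size 10+5=15, value 52+28=80
Best: 100 pts.

100 pts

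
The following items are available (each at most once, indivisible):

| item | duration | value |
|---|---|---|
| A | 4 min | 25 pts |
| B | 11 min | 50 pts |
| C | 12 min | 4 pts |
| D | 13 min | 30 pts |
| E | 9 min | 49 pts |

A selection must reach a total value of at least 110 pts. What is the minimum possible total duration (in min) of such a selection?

24

Subsets with value ≥ 110, sorted by total duration:
- A+B+E: duration 24, value 124
- B+D+E: duration 33, value 129
- A+B+C+E: duration 36, value 128
Minimum duration: 24 min.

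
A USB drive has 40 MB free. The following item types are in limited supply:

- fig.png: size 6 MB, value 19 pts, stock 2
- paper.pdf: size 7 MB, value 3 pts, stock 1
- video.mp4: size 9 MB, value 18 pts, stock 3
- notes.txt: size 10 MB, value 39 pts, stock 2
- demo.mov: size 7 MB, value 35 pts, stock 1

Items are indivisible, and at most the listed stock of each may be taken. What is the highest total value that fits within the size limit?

151 pts

Top feasible selections:
- 2×fig.png + 2×notes.txt + 1×demo.mov: size 39, value 151
- 1×fig.png + 1×paper.pdf + 2×notes.txt + 1×demo.mov: size 40, value 135
- 1×fig.png + 2×notes.txt + 1×demo.mov: size 33, value 132
Best: 151 pts.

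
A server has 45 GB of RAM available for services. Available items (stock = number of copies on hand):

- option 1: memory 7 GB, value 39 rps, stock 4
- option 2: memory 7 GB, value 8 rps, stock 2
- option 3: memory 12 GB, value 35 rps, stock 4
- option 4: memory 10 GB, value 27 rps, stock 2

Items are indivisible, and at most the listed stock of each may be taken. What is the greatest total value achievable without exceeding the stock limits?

191 rps

Top feasible selections:
- 4×option 1 + 1×option 3: memory 40, value 191
- 4×option 1 + 1×option 2 + 1×option 4: memory 45, value 191
- 3×option 1 + 2×option 3: memory 45, value 187
- 4×option 1 + 1×option 4: memory 38, value 183
Best: 191 rps.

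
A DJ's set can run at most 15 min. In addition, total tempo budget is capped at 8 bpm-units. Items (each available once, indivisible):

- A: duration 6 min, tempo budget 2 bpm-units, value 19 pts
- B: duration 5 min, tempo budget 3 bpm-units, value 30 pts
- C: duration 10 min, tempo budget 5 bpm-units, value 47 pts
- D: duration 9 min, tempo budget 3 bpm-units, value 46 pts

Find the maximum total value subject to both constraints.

77 pts

Feasible sets respecting both limits:
- B+C: duration 15, tempo budget 8, value 77
- B+D: duration 14, tempo budget 6, value 76
- A+D: duration 15, tempo budget 5, value 65
- A+B: duration 11, tempo budget 5, value 49
Best: 77 pts.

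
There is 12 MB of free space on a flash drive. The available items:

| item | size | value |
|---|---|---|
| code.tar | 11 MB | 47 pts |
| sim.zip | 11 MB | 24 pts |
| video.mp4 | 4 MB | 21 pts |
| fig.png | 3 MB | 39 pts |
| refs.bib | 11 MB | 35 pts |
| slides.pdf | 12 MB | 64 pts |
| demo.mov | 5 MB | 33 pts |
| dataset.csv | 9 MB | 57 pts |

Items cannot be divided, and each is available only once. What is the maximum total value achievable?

96 pts

Check high-value combinations within 12 MB:
- fig.png+dataset.csv: size 3+9=12, value 39+57=96
- video.mp4+fig.png+demo.mov: size 4+3+5=12, value 21+39+33=93
- fig.png+demo.mov: size 3+5=8, value 39+33=72
- slides.pdf: size 12, value 64
- video.mp4+fig.png: size 4+3=7, value 21+39=60
Best: 96 pts.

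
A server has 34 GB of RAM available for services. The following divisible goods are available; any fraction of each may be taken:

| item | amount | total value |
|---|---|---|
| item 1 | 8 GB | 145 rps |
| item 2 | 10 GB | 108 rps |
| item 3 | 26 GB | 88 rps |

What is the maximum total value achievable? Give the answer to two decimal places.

Take in order of value per unit:
- item 1 (145/8 per unit): all 8 → value 145, running total 145.00
- item 2 (108/10 per unit): all 10 → value 108, running total 253.00
- item 3 (88/26 per unit): 16 of 26 → value 16×88/26 = 54.1538, running total 307.15
Total 307.15.

307.15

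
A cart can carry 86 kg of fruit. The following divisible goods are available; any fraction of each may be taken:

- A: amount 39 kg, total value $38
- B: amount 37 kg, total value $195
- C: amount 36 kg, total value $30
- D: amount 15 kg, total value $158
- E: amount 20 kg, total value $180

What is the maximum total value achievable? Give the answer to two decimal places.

Take in order of value per unit:
- D (158/15 per unit): all 15 → value 158, running total 158.00
- E (180/20 per unit): all 20 → value 180, running total 338.00
- B (195/37 per unit): all 37 → value 195, running total 533.00
- A (38/39 per unit): 14 of 39 → value 14×38/39 = 13.6410, running total 546.64
Total 546.64.

546.64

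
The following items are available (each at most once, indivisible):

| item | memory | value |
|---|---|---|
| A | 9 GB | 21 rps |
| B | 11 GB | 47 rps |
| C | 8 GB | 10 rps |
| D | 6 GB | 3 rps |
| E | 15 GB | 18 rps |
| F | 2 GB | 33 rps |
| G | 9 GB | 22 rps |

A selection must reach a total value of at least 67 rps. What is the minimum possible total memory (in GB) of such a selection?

13

Subsets with value ≥ 67, sorted by total memory:
- B+F: memory 13, value 80
- B+D+F: memory 19, value 83
- A+F+G: memory 20, value 76
Minimum memory: 13 GB.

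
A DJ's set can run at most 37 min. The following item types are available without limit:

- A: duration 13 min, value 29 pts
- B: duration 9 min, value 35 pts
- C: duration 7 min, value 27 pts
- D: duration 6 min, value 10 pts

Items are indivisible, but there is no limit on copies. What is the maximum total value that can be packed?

Best value-per-unit is B at 35/9; filling with it alone gives 4×35 = 140.
Optimal mix: 1×B + 4×C → duration 37, value 143.

143 pts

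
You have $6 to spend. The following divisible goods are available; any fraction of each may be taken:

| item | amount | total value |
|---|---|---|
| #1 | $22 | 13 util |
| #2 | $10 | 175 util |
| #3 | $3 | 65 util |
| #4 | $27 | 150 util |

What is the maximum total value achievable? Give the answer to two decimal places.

117.50

Take in order of value per unit:
- #3 (65/3 per unit): all 3 → value 65, running total 65.00
- #2 (175/10 per unit): 3 of 10 → value 3×175/10 = 52.5000, running total 117.50
Total 117.50.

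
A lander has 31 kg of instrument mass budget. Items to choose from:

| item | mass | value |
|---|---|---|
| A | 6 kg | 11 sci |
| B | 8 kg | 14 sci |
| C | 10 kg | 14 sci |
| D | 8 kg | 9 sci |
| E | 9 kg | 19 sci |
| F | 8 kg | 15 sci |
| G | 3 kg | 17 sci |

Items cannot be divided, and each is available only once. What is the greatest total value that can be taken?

65 sci

Check high-value combinations within 31 kg:
- B+E+F+G: mass 8+9+8+3=28, value 14+19+15+17=65
- C+E+F+G: mass 10+9+8+3=30, value 14+19+15+17=65
- B+C+E+G: mass 8+10+9+3=30, value 14+14+19+17=64
Best: 65 sci.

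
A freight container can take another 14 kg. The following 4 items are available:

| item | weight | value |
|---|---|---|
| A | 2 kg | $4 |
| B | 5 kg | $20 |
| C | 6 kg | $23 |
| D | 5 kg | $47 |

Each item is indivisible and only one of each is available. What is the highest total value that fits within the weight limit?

This is a 0/1 knapsack; check combinations near the capacity.
- A+C+D: weight 2+6+5=13, value 4+23+47=74
- A+B+D: weight 2+5+5=12, value 4+20+47=71
- C+D: weight 6+5=11, value 23+47=70
- B+D: weight 5+5=10, value 20+47=67
Best: $74.

$74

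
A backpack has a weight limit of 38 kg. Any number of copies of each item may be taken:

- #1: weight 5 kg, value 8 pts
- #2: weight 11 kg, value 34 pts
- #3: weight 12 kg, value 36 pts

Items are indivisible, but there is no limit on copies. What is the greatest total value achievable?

Best value-per-unit is #2 at 34/11; filling with it alone gives 3×34 = 102.
Optimal mix: 1×#1 + 3×#2 → weight 38, value 110.

110 pts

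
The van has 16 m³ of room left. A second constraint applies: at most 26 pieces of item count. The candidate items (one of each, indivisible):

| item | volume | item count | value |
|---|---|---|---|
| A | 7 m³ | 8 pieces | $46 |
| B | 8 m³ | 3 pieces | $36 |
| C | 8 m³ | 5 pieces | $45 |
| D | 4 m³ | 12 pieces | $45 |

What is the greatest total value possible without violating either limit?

Feasible sets respecting both limits:
- A+C: volume 15, item count 13, value 91
- A+D: volume 11, item count 20, value 91
- C+D: volume 12, item count 17, value 90
- A+B: volume 15, item count 11, value 82
Best: $91.

$91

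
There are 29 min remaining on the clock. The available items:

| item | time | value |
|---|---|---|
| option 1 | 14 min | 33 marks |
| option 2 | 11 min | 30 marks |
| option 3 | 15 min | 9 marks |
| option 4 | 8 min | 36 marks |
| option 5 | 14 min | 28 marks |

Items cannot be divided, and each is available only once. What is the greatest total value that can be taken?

69 marks

Check high-value combinations within 29 min:
- option 1+option 4: time 14+8=22, value 33+36=69
- option 2+option 4: time 11+8=19, value 30+36=66
- option 4+option 5: time 8+14=22, value 36+28=64
- option 1+option 2: time 14+11=25, value 33+30=63
- option 1+option 5: time 14+14=28, value 33+28=61
Best: 69 marks.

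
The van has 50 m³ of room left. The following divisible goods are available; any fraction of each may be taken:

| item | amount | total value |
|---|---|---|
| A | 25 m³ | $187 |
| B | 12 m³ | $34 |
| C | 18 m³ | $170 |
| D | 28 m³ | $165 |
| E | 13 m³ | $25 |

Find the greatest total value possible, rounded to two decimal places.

398.25

Take in order of value per unit:
- C (170/18 per unit): all 18 → value 170, running total 170.00
- A (187/25 per unit): all 25 → value 187, running total 357.00
- D (165/28 per unit): 7 of 28 → value 7×165/28 = 41.2500, running total 398.25
Total 398.25.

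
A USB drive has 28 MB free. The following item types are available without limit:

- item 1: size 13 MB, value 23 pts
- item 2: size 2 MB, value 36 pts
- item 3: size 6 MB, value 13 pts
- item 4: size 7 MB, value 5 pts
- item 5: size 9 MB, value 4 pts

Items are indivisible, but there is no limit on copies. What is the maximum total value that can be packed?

504 pts

Best value-per-unit is item 2 at 36/2, and filling with it alone uses size 14×2=28. No mix of the others beats 14×36 = 504.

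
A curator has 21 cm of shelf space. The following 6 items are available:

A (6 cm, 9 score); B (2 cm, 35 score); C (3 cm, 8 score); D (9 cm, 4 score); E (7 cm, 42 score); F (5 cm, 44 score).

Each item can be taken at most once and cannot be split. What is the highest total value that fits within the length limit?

130 score

Check high-value combinations within 21 cm:
- A+B+E+F: length 6+2+7+5=20, value 9+35+42+44=130
- B+C+E+F: length 2+3+7+5=17, value 35+8+42+44=129
- B+E+F: length 2+7+5=14, value 35+42+44=121
- A+C+E+F: length 6+3+7+5=21, value 9+8+42+44=103
- A+B+C+F: length 6+2+3+5=16, value 9+35+8+44=96
Best: 130 score.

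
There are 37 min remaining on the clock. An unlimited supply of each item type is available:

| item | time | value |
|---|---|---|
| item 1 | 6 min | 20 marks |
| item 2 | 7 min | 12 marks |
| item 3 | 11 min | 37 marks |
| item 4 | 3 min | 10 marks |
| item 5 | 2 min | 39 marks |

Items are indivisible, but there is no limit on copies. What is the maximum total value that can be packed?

Best value-per-unit is item 5 at 39/2, and filling with it alone uses time 18×2=36. No mix of the others beats 18×39 = 702.

702 marks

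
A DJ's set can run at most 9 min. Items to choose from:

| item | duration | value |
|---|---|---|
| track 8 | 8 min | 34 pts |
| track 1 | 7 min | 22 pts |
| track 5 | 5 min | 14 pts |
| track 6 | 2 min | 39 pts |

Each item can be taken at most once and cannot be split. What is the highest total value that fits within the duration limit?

Check high-value combinations within 9 min:
- track 1+track 6: duration 7+2=9, value 22+39=61
- track 5+track 6: duration 5+2=7, value 14+39=53
- track 6: duration 2, value 39
Best: 61 pts.

61 pts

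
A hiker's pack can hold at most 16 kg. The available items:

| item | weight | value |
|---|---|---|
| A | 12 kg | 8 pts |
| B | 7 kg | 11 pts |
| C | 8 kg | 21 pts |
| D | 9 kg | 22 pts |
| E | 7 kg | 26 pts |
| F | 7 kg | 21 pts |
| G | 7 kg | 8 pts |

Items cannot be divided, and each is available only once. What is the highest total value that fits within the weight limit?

Check high-value combinations within 16 kg:
- D+E: weight 9+7=16, value 22+26=48
- E+F: weight 7+7=14, value 26+21=47
- C+E: weight 8+7=15, value 21+26=47
- D+F: weight 9+7=16, value 22+21=43
Best: 48 pts.

48 pts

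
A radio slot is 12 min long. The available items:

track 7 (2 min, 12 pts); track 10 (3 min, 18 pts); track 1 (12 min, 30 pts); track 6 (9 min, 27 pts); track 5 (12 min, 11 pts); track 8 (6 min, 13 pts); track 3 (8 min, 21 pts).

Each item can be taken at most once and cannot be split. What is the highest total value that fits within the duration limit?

Check high-value combinations within 12 min:
- track 10+track 6: duration 3+9=12, value 18+27=45
- track 7+track 10+track 8: duration 2+3+6=11, value 12+18+13=43
- track 7+track 6: duration 2+9=11, value 12+27=39
- track 10+track 3: duration 3+8=11, value 18+21=39
Best: 45 pts.

45 pts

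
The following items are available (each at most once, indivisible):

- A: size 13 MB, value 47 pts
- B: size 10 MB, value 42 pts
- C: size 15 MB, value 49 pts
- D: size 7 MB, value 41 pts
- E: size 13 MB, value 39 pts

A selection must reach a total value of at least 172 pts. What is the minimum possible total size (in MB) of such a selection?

45

Subsets with value ≥ 172, sorted by total size:
- A+B+C+D: size 45, value 179
- A+C+D+E: size 48, value 176
- A+B+C+E: size 51, value 177
- A+B+C+D+E: size 58, value 218
Minimum size: 45 MB.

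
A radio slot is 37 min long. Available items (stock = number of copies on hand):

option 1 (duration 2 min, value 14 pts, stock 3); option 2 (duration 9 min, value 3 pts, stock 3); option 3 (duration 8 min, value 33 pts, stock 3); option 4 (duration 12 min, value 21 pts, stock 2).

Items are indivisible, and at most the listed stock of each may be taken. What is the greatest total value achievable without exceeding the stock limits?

141 pts

Best selections within duration 37 and stock limits:
- 3×option 1 + 3×option 3: duration 30, value 141
- 2×option 1 + 1×option 2 + 3×option 3: duration 37, value 130
- 3×option 1 + 2×option 3 + 1×option 4: duration 34, value 129
- 2×option 1 + 3×option 3: duration 28, value 127
Best: 141 pts.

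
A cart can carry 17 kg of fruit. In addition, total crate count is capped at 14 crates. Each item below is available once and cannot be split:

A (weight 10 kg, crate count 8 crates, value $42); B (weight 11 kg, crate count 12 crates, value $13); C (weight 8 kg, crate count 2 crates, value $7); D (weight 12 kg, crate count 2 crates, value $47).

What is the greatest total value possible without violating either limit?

$47

Feasible sets respecting both limits:
- D: weight 12, crate count 2, value 47
- A: weight 10, crate count 8, value 42
- B: weight 11, crate count 12, value 13
- C: weight 8, crate count 2, value 7
Best: $47.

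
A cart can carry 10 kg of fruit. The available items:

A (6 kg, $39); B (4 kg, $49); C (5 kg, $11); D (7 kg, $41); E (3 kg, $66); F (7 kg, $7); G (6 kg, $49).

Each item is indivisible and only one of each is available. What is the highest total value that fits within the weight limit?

$115

This is a 0/1 knapsack; check combinations near the capacity.
- B+E: weight 4+3=7, value 49+66=115
- E+G: weight 3+6=9, value 66+49=115
- D+E: weight 7+3=10, value 41+66=107
- A+E: weight 6+3=9, value 39+66=105
Best: $115.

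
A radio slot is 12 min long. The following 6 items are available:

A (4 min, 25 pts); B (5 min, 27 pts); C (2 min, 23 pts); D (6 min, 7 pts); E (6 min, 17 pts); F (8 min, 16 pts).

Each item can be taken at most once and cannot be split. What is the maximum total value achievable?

75 pts

Check high-value combinations within 12 min:
- A+B+C: duration 4+5+2=11, value 25+27+23=75
- A+C+E: duration 4+2+6=12, value 25+23+17=65
- A+C+D: duration 4+2+6=12, value 25+23+7=55
- A+B: duration 4+5=9, value 25+27=52
Best: 75 pts.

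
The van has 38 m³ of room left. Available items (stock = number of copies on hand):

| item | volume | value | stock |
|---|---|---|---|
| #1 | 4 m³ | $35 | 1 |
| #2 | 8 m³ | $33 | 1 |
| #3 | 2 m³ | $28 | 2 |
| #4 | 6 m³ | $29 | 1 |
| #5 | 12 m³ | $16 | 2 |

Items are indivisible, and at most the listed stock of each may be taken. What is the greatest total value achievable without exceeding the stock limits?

Top feasible selections:
- 1×#1 + 1×#2 + 2×#3 + 1×#4 + 1×#5: volume 34, value 169
- 1×#1 + 1×#2 + 2×#3 + 1×#4: volume 22, value 153
- 1×#1 + 2×#3 + 1×#4 + 2×#5: volume 38, value 152
- 1×#1 + 1×#2 + 1×#3 + 1×#4 + 1×#5: volume 32, value 141
Best: $169.

$169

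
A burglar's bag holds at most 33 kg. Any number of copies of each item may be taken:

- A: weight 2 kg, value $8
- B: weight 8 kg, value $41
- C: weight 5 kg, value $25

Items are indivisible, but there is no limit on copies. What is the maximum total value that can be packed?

Best value-per-unit is B at 41/8; filling with it alone gives 4×41 = 164.
Optimal mix: 1×B + 5×C → weight 33, value 166.

$166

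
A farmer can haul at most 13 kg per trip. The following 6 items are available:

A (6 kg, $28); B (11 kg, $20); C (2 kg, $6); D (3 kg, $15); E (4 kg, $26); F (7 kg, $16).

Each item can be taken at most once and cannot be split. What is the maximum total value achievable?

Check high-value combinations within 13 kg:
- A+D+E: weight 6+3+4=13, value 28+15+26=69
- A+C+E: weight 6+2+4=12, value 28+6+26=60
- A+E: weight 6+4=10, value 28+26=54
- A+C+D: weight 6+2+3=11, value 28+6+15=49
Best: $69.

$69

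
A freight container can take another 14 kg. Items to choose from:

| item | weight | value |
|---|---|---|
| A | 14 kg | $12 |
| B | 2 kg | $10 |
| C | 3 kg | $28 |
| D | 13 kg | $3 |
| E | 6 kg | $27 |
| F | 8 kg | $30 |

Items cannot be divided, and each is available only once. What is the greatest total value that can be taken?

$68

Check high-value combinations within 14 kg:
- B+C+F: weight 2+3+8=13, value 10+28+30=68
- B+C+E: weight 2+3+6=11, value 10+28+27=65
- C+F: weight 3+8=11, value 28+30=58
- E+F: weight 6+8=14, value 27+30=57
Best: $68.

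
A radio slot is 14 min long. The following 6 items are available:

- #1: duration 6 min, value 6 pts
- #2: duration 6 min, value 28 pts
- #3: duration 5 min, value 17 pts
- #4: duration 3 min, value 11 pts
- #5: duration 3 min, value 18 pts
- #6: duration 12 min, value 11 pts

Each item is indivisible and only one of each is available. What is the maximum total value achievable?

63 pts

Check high-value combinations within 14 min:
- #2+#3+#5: duration 6+5+3=14, value 28+17+18=63
- #2+#4+#5: duration 6+3+3=12, value 28+11+18=57
- #2+#3+#4: duration 6+5+3=14, value 28+17+11=56
Best: 63 pts.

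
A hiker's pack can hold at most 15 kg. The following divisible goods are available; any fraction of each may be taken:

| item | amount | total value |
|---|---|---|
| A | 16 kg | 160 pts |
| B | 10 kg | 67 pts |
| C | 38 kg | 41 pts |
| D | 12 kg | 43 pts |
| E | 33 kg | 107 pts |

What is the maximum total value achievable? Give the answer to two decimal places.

150.00

Take in order of value per unit:
- A (160/16 per unit): 15 of 16 → value 15×160/16 = 150.0000, running total 150.00
Total 150.00.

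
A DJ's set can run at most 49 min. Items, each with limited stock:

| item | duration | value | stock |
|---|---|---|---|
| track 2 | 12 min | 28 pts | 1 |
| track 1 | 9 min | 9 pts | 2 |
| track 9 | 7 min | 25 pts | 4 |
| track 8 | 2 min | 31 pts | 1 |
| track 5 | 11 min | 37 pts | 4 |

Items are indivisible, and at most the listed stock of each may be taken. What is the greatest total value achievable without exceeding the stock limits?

192 pts

Best selections within duration 49 and stock limits:
- 2×track 9 + 1×track 8 + 3×track 5: duration 49, value 192
- 3×track 9 + 1×track 8 + 2×track 5: duration 45, value 180
- 1×track 8 + 4×track 5: duration 46, value 179
- 1×track 2 + 3×track 9 + 1×track 8 + 1×track 5: duration 46, value 171
Best: 192 pts.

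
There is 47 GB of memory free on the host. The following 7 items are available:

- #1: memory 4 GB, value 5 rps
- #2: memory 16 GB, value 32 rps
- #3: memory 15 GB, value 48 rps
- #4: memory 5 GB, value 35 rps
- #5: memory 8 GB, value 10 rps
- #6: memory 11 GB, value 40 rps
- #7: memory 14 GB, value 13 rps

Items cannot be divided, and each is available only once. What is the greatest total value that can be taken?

155 rps

Check high-value combinations within 47 GB:
- #2+#3+#4+#6: memory 16+15+5+11=47, value 32+48+35+40=155
- #1+#3+#4+#5+#6: memory 4+15+5+8+11=43, value 5+48+35+10+40=138
- #3+#4+#6+#7: memory 15+5+11+14=45, value 48+35+40+13=136
- #3+#4+#5+#6: memory 15+5+8+11=39, value 48+35+10+40=133
Best: 155 rps.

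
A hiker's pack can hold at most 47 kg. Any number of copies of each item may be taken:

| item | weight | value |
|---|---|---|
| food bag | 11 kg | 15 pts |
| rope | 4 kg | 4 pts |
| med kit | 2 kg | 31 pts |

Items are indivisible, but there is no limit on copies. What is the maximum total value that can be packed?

Best value-per-unit is med kit at 31/2, and filling with it alone uses weight 23×2=46. No mix of the others beats 23×31 = 713.

713 pts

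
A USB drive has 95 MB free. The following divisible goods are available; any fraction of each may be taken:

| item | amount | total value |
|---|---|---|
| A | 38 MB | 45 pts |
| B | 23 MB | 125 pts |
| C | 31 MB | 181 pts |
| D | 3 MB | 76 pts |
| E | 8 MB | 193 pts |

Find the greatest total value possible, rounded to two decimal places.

Take in order of value per unit:
- D (76/3 per unit): all 3 → value 76, running total 76.00
- E (193/8 per unit): all 8 → value 193, running total 269.00
- C (181/31 per unit): all 31 → value 181, running total 450.00
- B (125/23 per unit): all 23 → value 125, running total 575.00
- A (45/38 per unit): 30 of 38 → value 30×45/38 = 35.5263, running total 610.53
Total 610.53.

610.53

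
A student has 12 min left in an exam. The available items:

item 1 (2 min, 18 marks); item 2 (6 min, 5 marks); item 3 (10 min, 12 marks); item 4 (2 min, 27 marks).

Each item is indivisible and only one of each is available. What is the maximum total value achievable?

50 marks

Check high-value combinations within 12 min:
- item 1+item 2+item 4: time 2+6+2=10, value 18+5+27=50
- item 1+item 4: time 2+2=4, value 18+27=45
- item 3+item 4: time 10+2=12, value 12+27=39
- item 2+item 4: time 6+2=8, value 5+27=32
Best: 50 marks.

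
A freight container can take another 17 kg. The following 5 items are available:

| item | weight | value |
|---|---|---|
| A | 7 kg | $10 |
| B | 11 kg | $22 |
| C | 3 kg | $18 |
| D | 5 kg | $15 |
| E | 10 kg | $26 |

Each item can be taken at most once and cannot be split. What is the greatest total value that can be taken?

$44

Check high-value combinations within 17 kg:
- C+E: weight 3+10=13, value 18+26=44
- A+C+D: weight 7+3+5=15, value 10+18+15=43
- D+E: weight 5+10=15, value 15+26=41
- B+C: weight 11+3=14, value 22+18=40
Best: $44.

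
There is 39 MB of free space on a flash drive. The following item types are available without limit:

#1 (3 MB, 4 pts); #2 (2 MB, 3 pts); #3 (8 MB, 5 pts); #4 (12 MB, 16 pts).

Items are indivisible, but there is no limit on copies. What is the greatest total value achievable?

58 pts

Best value-per-unit is #2 at 3/2; filling with it alone gives 19×3 = 57.
Optimal mix: 1×#1 + 18×#2 → size 39, value 58.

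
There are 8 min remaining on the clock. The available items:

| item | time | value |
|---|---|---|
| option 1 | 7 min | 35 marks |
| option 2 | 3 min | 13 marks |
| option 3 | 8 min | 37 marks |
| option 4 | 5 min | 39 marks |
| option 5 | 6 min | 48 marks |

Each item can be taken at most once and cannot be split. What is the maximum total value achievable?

52 marks

Check high-value combinations within 8 min:
- option 2+option 4: time 3+5=8, value 13+39=52
- option 5: time 6, value 48
- option 4: time 5, value 39
- option 3: time 8, value 37
- option 1: time 7, value 35
Best: 52 marks.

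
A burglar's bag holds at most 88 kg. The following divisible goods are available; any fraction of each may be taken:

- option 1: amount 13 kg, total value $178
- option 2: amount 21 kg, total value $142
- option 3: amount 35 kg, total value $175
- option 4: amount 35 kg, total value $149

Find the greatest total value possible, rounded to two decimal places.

Take in order of value per unit:
- option 1 (178/13 per unit): all 13 → value 178, running total 178.00
- option 2 (142/21 per unit): all 21 → value 142, running total 320.00
- option 3 (175/35 per unit): all 35 → value 175, running total 495.00
- option 4 (149/35 per unit): 19 of 35 → value 19×149/35 = 80.8857, running total 575.89
Total 575.89.

575.89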